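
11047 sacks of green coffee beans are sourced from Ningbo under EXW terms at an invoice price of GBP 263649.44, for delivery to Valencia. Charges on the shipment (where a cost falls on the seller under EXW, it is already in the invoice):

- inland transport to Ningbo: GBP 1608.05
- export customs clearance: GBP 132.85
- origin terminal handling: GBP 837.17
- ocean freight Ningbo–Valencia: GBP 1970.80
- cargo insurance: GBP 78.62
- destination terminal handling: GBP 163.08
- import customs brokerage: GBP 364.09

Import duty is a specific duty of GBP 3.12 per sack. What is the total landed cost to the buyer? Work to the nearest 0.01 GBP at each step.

EXW: the seller makes goods available at their premises; the buyer bears all onward costs.
CIF value = EXW price + inland to port + export clearance + origin terminal + freight + insurance = 263649.44 + 1608.05 + 132.85 + 837.17 + 1970.80 + 78.62 = 268276.93
Import duty = 11047 × 3.12 = 34466.64
Buyer bears: inland to port 1608.05 + export clearance 132.85 + origin terminal 837.17 + freight 1970.80 + insurance 78.62 + destination terminal 163.08 + brokerage 364.09 + duty 34466.64 = 39621.30
Landed cost = invoice 263649.44 + 39621.30 = 303270.74

Total landed cost: GBP 303270.74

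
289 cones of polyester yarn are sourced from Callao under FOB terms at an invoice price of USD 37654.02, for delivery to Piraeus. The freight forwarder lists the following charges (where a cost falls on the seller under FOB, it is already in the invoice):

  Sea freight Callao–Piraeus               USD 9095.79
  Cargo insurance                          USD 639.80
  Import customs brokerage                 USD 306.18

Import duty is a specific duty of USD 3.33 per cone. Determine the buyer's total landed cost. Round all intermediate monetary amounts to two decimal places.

Total landed cost: USD 48658.16

FOB: the seller bears costs until goods are on board at the origin port; the buyer bears freight, insurance and all costs thereafter.
CIF value = FOB price + freight + insurance = 37654.02 + 9095.79 + 639.80 = 47389.61
Import duty = 289 × 3.33 = 962.37
Buyer bears: freight 9095.79 + insurance 639.80 + brokerage 306.18 + duty 962.37 = 11004.14
Landed cost = invoice 37654.02 + 11004.14 = 48658.16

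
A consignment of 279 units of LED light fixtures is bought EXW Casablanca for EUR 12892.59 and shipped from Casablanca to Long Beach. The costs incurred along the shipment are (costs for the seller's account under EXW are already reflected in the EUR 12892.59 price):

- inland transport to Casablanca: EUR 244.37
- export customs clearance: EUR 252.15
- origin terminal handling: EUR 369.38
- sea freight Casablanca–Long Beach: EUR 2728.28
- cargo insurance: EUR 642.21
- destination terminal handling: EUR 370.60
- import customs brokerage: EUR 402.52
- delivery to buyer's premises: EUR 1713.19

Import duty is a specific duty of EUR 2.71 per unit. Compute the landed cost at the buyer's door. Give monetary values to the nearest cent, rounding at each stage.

Total landed cost: EUR 20371.38

EXW: the seller makes goods available at their premises; the buyer bears all onward costs.
CIF value = EXW price + inland to port + export clearance + origin terminal + freight + insurance = 12892.59 + 244.37 + 252.15 + 369.38 + 2728.28 + 642.21 = 17128.98
Import duty = 279 × 2.71 = 756.09
Buyer bears: inland to port 244.37 + export clearance 252.15 + origin terminal 369.38 + freight 2728.28 + insurance 642.21 + destination terminal 370.60 + brokerage 402.52 + delivery 1713.19 + duty 756.09 = 7478.79
Landed cost = invoice 12892.59 + 7478.79 = 20371.38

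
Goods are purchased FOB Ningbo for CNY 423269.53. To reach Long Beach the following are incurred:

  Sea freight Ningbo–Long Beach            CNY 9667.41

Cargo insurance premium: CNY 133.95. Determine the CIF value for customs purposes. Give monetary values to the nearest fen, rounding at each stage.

CIF = FOB price + freight + insurance
CIF = 423269.53 + 9667.41 + 133.95 = 433070.89

CIF value: CNY 433070.89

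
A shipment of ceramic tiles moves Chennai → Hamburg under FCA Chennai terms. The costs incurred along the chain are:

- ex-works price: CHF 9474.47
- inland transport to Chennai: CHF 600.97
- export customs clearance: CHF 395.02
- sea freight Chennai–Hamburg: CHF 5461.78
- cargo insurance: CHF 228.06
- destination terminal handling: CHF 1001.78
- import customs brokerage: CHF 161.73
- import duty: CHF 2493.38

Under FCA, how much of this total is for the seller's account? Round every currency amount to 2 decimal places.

FCA: the seller delivers export-cleared goods to the carrier; the buyer bears costs from that point.
Seller's account: goods 9474.47 + inland to port 600.97 + export clearance 395.02 = 10470.46
Buyer's account: freight 5461.78 + insurance 228.06 + destination terminal 1001.78 + brokerage 161.73 + duty 2493.38 = 9346.73

Seller's account: CHF 10470.46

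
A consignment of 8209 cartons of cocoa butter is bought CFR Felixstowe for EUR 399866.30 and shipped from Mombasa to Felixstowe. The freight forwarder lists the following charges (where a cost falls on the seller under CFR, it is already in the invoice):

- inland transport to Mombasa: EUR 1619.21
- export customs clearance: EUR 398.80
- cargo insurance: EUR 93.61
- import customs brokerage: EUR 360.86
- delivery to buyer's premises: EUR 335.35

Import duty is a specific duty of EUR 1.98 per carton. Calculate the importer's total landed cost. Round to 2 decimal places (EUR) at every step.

CFR: the seller pays costs through ocean freight to the destination port, but not insurance.
Already in the invoice (seller's account under CFR): inland to port, export clearance — exclude.
CIF value = CFR price + insurance = 399866.30 + 93.61 = 399959.91
Import duty = 8209 × 1.98 = 16253.82
Buyer bears: insurance 93.61 + brokerage 360.86 + delivery 335.35 + duty 16253.82 = 17043.64
Landed cost = invoice 399866.30 + 17043.64 = 416909.94

Total landed cost: EUR 416909.94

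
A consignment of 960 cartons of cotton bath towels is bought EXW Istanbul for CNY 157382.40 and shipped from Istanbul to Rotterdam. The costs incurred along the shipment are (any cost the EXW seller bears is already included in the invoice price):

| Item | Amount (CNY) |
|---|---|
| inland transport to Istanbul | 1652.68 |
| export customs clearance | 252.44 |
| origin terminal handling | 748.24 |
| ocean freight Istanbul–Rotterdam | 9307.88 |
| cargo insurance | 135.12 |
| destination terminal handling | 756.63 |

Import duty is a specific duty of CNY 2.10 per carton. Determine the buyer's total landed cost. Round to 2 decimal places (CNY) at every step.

Total landed cost: CNY 172251.39

EXW: the seller makes goods available at their premises; the buyer bears all onward costs.
CIF value = EXW price + inland to port + export clearance + origin terminal + freight + insurance = 157382.40 + 1652.68 + 252.44 + 748.24 + 9307.88 + 135.12 = 169478.76
Import duty = 960 × 2.10 = 2016.00
Buyer bears: inland to port 1652.68 + export clearance 252.44 + origin terminal 748.24 + freight 9307.88 + insurance 135.12 + destination terminal 756.63 + duty 2016.00 = 14868.99
Landed cost = invoice 157382.40 + 14868.99 = 172251.39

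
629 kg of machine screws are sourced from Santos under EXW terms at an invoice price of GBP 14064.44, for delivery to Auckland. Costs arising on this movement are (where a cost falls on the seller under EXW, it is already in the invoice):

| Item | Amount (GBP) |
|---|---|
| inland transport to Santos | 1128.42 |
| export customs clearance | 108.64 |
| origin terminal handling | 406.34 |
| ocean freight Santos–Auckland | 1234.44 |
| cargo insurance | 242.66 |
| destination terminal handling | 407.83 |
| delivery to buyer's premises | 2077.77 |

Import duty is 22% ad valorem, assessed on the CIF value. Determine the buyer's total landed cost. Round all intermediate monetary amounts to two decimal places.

Total landed cost: GBP 23451.23

EXW: the seller makes goods available at their premises; the buyer bears all onward costs.
CIF value = EXW price + inland to port + export clearance + origin terminal + freight + insurance = 14064.44 + 1128.42 + 108.64 + 406.34 + 1234.44 + 242.66 = 17184.94
Import duty = 17184.94 × 22% = 3780.69
Buyer bears: inland to port 1128.42 + export clearance 108.64 + origin terminal 406.34 + freight 1234.44 + insurance 242.66 + destination terminal 407.83 + delivery 2077.77 + duty 3780.69 = 9386.79
Landed cost = invoice 14064.44 + 9386.79 = 23451.23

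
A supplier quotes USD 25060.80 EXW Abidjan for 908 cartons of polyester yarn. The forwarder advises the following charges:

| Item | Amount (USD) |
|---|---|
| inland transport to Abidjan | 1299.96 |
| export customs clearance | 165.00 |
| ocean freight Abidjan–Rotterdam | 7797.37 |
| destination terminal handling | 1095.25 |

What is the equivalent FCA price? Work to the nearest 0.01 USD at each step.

Not relevant to the conversion: freight, destination terminal — on the buyer under both terms; not part of either seller's price.
From EXW to FCA, the seller additionally bears: inland to port, export clearance.
FCA price = 25060.80 + 1299.96 + 165.00 = 26525.76

FCA price: USD 26525.76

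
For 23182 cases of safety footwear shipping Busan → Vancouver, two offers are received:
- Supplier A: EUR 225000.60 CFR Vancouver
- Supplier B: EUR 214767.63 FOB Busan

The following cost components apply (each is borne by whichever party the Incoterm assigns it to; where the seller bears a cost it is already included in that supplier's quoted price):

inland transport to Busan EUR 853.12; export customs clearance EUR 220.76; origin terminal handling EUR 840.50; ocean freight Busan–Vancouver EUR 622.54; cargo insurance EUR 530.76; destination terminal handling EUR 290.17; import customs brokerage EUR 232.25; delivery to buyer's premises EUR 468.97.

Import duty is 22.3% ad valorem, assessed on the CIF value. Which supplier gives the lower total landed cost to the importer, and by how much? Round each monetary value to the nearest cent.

Supplier B is cheaper by EUR 11753.55

Supplier A (CFR):
CIF value = CFR price + insurance = 225000.60 + 530.76 = 225531.36
Import duty = 225531.36 × 22.3% = 50293.49
Buyer bears (A): 530.76 + 290.17 + 232.25 + 468.97 = 1522.15
Landed cost (A) = invoice 225000.60 + 1522.15 + duty 50293.49 = 276816.24
Supplier B (FOB):
CIF value = FOB price + freight + insurance = 214767.63 + 622.54 + 530.76 = 215920.93
Import duty = 215920.93 × 22.3% = 48150.37
Buyer bears (B): 622.54 + 530.76 + 290.17 + 232.25 + 468.97 = 2144.69
Landed cost (B) = invoice 214767.63 + 2144.69 + duty 48150.37 = 265062.69
Difference = |276816.24 − 265062.69| = 11753.55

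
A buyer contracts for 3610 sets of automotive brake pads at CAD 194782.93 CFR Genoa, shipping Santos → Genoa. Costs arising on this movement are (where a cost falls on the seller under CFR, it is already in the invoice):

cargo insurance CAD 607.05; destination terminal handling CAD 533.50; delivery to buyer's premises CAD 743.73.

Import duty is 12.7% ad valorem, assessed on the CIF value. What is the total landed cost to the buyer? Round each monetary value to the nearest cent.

CFR: the seller pays costs through ocean freight to the destination port, but not insurance.
CIF value = CFR price + insurance = 194782.93 + 607.05 = 195389.98
Import duty = 195389.98 × 12.7% = 24814.53
Buyer bears: insurance 607.05 + destination terminal 533.50 + delivery 743.73 + duty 24814.53 = 26698.81
Landed cost = invoice 194782.93 + 26698.81 = 221481.74

Total landed cost: CAD 221481.74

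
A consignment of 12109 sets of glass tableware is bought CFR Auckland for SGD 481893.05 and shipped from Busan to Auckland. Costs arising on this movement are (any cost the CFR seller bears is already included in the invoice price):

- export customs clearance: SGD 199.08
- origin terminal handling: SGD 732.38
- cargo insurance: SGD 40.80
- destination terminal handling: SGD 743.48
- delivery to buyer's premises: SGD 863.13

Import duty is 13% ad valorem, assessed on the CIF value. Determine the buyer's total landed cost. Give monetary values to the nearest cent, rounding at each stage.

CFR: the seller pays costs through ocean freight to the destination port, but not insurance.
Already in the invoice (seller's account under CFR): export clearance, origin terminal — exclude.
CIF value = CFR price + insurance = 481893.05 + 40.80 = 481933.85
Import duty = 481933.85 × 13% = 62651.40
Buyer bears: insurance 40.80 + destination terminal 743.48 + delivery 863.13 + duty 62651.40 = 64298.81
Landed cost = invoice 481893.05 + 64298.81 = 546191.86

Total landed cost: SGD 546191.86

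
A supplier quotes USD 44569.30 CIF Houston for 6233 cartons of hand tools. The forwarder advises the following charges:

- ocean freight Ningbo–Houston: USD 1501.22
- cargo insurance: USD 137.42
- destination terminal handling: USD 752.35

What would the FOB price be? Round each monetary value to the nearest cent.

FOB price: USD 42930.66

Not relevant to the conversion: destination terminal — on the buyer under both terms; not part of either seller's price.
From CIF to FOB, the seller no longer bears: freight, insurance.
FOB price = 44569.30 − 1501.22 − 137.42 = 42930.66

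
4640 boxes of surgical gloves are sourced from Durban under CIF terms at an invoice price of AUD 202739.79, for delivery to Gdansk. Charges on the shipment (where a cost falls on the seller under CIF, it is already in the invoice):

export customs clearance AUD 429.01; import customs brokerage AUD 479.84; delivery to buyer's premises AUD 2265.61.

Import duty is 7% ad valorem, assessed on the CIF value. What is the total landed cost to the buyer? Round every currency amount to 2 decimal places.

CIF: the seller pays costs through ocean freight and marine insurance to the destination port.
Already in the invoice (seller's account under CIF): export clearance — exclude.
The CIF price already equals the CIF value: 202739.79
Import duty = 202739.79 × 7% = 14191.79
Buyer bears: brokerage 479.84 + delivery 2265.61 + duty 14191.79 = 16937.24
Landed cost = invoice 202739.79 + 16937.24 = 219677.03

Total landed cost: AUD 219677.03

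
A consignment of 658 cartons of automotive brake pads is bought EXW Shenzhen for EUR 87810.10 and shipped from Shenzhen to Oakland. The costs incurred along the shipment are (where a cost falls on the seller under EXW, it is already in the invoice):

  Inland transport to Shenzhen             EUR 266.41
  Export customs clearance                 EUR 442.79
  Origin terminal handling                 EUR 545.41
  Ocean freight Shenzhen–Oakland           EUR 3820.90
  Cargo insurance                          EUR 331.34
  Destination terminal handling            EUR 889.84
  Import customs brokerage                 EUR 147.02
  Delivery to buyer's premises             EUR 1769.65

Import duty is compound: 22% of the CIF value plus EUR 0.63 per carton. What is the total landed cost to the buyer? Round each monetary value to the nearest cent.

Total landed cost: EUR 116945.73

EXW: the seller makes goods available at their premises; the buyer bears all onward costs.
CIF value = EXW price + inland to port + export clearance + origin terminal + freight + insurance = 87810.10 + 266.41 + 442.79 + 545.41 + 3820.90 + 331.34 = 93216.95
Ad valorem component: 93216.95 × 22% = 20507.73
Specific component: 658 × 0.63 = 414.54
Import duty = 20507.73 + 414.54 = 20922.27
Buyer bears: inland to port 266.41 + export clearance 442.79 + origin terminal 545.41 + freight 3820.90 + insurance 331.34 + destination terminal 889.84 + brokerage 147.02 + delivery 1769.65 + duty 20922.27 = 29135.63
Landed cost = invoice 87810.10 + 29135.63 = 116945.73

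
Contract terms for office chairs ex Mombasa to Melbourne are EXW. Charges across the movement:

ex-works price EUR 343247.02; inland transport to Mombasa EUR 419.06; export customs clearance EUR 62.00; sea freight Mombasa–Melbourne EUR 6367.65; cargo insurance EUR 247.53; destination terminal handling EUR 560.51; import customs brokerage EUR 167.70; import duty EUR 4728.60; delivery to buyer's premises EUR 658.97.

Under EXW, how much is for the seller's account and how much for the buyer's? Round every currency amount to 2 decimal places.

EXW: the seller makes goods available at their premises; the buyer bears all onward costs.
Seller's account: goods 343247.02 = 343247.02
Buyer's account: inland to port 419.06 + export clearance 62.00 + freight 6367.65 + insurance 247.53 + destination terminal 560.51 + brokerage 167.70 + duty 4728.60 + delivery 658.97 = 13212.02

Seller: EUR 343247.02; buyer: EUR 13212.02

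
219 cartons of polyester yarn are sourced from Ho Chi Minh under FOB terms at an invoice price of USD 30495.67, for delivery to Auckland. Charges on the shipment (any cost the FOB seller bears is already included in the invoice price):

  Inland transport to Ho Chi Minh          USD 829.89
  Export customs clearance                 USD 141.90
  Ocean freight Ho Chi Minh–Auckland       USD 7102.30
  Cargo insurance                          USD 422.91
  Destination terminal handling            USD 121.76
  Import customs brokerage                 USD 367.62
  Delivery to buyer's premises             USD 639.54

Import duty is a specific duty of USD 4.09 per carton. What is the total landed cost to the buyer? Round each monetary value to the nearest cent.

FOB: the seller bears costs until goods are on board at the origin port; the buyer bears freight, insurance and all costs thereafter.
Already in the invoice (seller's account under FOB): inland to port, export clearance — exclude.
CIF value = FOB price + freight + insurance = 30495.67 + 7102.30 + 422.91 = 38020.88
Import duty = 219 × 4.09 = 895.71
Buyer bears: freight 7102.30 + insurance 422.91 + destination terminal 121.76 + brokerage 367.62 + delivery 639.54 + duty 895.71 = 9549.84
Landed cost = invoice 30495.67 + 9549.84 = 40045.51

Total landed cost: USD 40045.51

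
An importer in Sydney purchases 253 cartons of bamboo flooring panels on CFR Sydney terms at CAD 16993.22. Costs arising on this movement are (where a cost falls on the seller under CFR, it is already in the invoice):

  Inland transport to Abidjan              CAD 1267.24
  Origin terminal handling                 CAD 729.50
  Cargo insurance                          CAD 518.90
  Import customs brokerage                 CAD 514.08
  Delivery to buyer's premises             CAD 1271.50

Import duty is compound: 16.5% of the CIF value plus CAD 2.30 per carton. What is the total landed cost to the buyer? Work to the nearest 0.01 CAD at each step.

Total landed cost: CAD 22769.10

CFR: the seller pays costs through ocean freight to the destination port, but not insurance.
Already in the invoice (seller's account under CFR): inland to port, origin terminal — exclude.
CIF value = CFR price + insurance = 16993.22 + 518.90 = 17512.12
Ad valorem component: 17512.12 × 16.5% = 2889.50
Specific component: 253 × 2.30 = 581.90
Import duty = 2889.50 + 581.90 = 3471.40
Buyer bears: insurance 518.90 + brokerage 514.08 + delivery 1271.50 + duty 3471.40 = 5775.88
Landed cost = invoice 16993.22 + 5775.88 = 22769.10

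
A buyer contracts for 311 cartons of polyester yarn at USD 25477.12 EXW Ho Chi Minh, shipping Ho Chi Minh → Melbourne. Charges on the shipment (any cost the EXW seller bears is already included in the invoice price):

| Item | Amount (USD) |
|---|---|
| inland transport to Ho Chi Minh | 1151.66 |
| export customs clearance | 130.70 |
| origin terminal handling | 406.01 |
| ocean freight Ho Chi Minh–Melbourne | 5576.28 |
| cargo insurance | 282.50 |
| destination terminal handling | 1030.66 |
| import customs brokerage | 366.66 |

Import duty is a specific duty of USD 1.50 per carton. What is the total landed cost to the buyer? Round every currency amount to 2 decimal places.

Total landed cost: USD 34888.09

EXW: the seller makes goods available at their premises; the buyer bears all onward costs.
CIF value = EXW price + inland to port + export clearance + origin terminal + freight + insurance = 25477.12 + 1151.66 + 130.70 + 406.01 + 5576.28 + 282.50 = 33024.27
Import duty = 311 × 1.50 = 466.50
Buyer bears: inland to port 1151.66 + export clearance 130.70 + origin terminal 406.01 + freight 5576.28 + insurance 282.50 + destination terminal 1030.66 + brokerage 366.66 + duty 466.50 = 9410.97
Landed cost = invoice 25477.12 + 9410.97 = 34888.09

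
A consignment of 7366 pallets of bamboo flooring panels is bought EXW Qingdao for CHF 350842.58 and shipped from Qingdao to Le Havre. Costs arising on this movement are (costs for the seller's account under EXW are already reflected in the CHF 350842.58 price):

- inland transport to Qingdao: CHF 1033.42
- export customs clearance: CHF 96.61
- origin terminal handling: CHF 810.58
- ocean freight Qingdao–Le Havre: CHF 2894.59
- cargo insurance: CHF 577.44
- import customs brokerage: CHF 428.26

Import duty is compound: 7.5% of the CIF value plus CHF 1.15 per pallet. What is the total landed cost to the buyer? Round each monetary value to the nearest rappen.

EXW: the seller makes goods available at their premises; the buyer bears all onward costs.
CIF value = EXW price + inland to port + export clearance + origin terminal + freight + insurance = 350842.58 + 1033.42 + 96.61 + 810.58 + 2894.59 + 577.44 = 356255.22
Ad valorem component: 356255.22 × 7.5% = 26719.14
Specific component: 7366 × 1.15 = 8470.90
Import duty = 26719.14 + 8470.90 = 35190.04
Buyer bears: inland to port 1033.42 + export clearance 96.61 + origin terminal 810.58 + freight 2894.59 + insurance 577.44 + brokerage 428.26 + duty 35190.04 = 41030.94
Landed cost = invoice 350842.58 + 41030.94 = 391873.52

Total landed cost: CHF 391873.52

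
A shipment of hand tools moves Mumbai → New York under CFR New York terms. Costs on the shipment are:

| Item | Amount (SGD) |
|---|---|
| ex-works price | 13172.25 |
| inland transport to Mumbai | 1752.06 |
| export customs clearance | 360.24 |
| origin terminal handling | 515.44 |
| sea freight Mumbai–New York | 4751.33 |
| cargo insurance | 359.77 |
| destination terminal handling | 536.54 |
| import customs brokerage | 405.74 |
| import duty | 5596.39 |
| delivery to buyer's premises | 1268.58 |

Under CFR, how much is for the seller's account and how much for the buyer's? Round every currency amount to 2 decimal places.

Seller: SGD 20551.32; buyer: SGD 8167.02

CFR: the seller pays costs through ocean freight to the destination port, but not insurance.
Seller's account: goods 13172.25 + inland to port 1752.06 + export clearance 360.24 + origin terminal 515.44 + freight 4751.33 = 20551.32
Buyer's account: insurance 359.77 + destination terminal 536.54 + brokerage 405.74 + duty 5596.39 + delivery 1268.58 = 8167.02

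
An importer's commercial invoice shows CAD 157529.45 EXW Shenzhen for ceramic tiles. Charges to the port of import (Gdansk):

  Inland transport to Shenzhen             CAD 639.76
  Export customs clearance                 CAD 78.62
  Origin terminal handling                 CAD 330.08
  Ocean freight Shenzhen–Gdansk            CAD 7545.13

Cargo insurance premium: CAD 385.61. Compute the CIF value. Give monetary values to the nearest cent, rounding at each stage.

CIF value: CAD 166508.65

CIF = EXW price + pre-shipment costs + freight + insurance
CIF = 157529.45 + 639.76 + 78.62 + 330.08 + 7545.13 + 385.61 = 166508.65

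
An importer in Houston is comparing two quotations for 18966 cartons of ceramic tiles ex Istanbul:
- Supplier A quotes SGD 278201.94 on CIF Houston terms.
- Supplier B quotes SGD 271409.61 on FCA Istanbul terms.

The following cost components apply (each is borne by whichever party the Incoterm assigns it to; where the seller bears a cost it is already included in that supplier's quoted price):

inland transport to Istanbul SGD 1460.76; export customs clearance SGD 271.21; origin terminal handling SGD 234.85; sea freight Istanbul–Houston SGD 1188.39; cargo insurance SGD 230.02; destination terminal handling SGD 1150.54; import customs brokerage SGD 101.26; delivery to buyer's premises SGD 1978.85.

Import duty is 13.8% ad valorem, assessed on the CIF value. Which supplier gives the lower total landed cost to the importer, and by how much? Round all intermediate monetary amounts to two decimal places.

Supplier A (CIF):
The CIF price already equals the CIF value: 278201.94
Import duty = 278201.94 × 13.8% = 38391.87
Buyer bears (A): 1150.54 + 101.26 + 1978.85 = 3230.65
Landed cost (A) = invoice 278201.94 + 3230.65 + duty 38391.87 = 319824.46
Supplier B (FCA):
CIF value = FCA price + origin terminal + freight + insurance = 271409.61 + 234.85 + 1188.39 + 230.02 = 273062.87
Import duty = 273062.87 × 13.8% = 37682.68
Buyer bears (B): 234.85 + 1188.39 + 230.02 + 1150.54 + 101.26 + 1978.85 = 4883.91
Landed cost (B) = invoice 271409.61 + 4883.91 + duty 37682.68 = 313976.20
Difference = |319824.46 − 313976.20| = 5848.26

Supplier B is cheaper by SGD 5848.26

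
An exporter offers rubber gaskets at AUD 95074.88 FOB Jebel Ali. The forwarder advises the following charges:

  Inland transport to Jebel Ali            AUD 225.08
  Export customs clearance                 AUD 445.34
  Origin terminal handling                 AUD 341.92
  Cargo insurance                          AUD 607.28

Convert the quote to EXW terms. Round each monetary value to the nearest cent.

EXW price: AUD 94062.54

Not relevant to the conversion: insurance — on the buyer under both terms; not part of either seller's price.
From FOB to EXW, the seller no longer bears: inland to port, export clearance, origin terminal.
EXW price = 95074.88 − 225.08 − 445.34 − 341.92 = 94062.54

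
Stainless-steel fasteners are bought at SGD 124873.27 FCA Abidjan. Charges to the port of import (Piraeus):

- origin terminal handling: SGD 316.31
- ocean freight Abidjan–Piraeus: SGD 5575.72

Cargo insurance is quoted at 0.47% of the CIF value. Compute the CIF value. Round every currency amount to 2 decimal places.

Let C be the CIF value. C = FCA price + pre-shipment costs + freight + 0.47% × C
C − 0.47% × C = 124873.27 + 316.31 + 5575.72
0.9953 × C = 130765.30
C = 130765.30 / 0.9953 = 131382.80
Insurance premium = 0.47% × 131382.80 = 617.50

CIF value: SGD 131382.80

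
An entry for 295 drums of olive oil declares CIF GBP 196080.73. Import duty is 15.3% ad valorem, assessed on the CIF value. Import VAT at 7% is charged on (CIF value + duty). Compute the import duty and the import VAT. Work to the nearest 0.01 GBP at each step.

Import duty: GBP 30000.35; import VAT: GBP 15825.68

Import duty = 196080.73 × 15.3% = 30000.35
VAT base = CIF + duty = 196080.73 + 30000.35 = 226081.08
Import VAT = 226081.08 × 7% = 15825.68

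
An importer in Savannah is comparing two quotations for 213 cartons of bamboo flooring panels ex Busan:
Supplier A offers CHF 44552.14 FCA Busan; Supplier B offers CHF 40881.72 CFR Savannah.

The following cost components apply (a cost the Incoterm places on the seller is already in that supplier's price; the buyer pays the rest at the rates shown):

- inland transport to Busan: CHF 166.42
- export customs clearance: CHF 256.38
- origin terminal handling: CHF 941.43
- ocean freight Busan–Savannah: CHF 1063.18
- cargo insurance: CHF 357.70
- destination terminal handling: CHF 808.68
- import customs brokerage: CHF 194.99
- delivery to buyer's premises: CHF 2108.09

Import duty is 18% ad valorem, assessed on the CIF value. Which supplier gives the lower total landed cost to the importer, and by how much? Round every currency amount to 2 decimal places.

Supplier B is cheaper by CHF 6696.53

Supplier A (FCA):
CIF value = FCA price + origin terminal + freight + insurance = 44552.14 + 941.43 + 1063.18 + 357.70 = 46914.45
Import duty = 46914.45 × 18% = 8444.60
Buyer bears (A): 941.43 + 1063.18 + 357.70 + 808.68 + 194.99 + 2108.09 = 5474.07
Landed cost (A) = invoice 44552.14 + 5474.07 + duty 8444.60 = 58470.81
Supplier B (CFR):
CIF value = CFR price + insurance = 40881.72 + 357.70 = 41239.42
Import duty = 41239.42 × 18% = 7423.10
Buyer bears (B): 357.70 + 808.68 + 194.99 + 2108.09 = 3469.46
Landed cost (B) = invoice 40881.72 + 3469.46 + duty 7423.10 = 51774.28
Difference = |58470.81 − 51774.28| = 6696.53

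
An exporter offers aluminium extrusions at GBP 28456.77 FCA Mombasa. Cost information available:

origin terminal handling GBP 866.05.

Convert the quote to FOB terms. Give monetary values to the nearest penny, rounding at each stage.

From FCA to FOB, the seller additionally bears: origin terminal.
FOB price = 28456.77 + 866.05 = 29322.82

FOB price: GBP 29322.82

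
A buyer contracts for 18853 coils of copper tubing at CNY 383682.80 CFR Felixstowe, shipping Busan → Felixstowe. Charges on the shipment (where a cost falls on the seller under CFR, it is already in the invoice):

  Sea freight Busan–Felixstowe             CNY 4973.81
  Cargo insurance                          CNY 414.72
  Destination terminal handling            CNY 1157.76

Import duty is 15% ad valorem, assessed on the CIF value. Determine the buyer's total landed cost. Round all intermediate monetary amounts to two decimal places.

Total landed cost: CNY 442869.91

CFR: the seller pays costs through ocean freight to the destination port, but not insurance.
Already in the invoice (seller's account under CFR): freight — exclude.
CIF value = CFR price + insurance = 383682.80 + 414.72 = 384097.52
Import duty = 384097.52 × 15% = 57614.63
Buyer bears: insurance 414.72 + destination terminal 1157.76 + duty 57614.63 = 59187.11
Landed cost = invoice 383682.80 + 59187.11 = 442869.91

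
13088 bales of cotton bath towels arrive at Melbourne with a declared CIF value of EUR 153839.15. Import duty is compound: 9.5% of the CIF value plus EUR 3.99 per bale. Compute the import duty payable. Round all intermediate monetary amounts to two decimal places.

Import duty: EUR 66835.84

Ad valorem component: 153839.15 × 9.5% = 14614.72
Specific component: 13088 × 3.99 = 52221.12
Import duty = 14614.72 + 52221.12 = 66835.84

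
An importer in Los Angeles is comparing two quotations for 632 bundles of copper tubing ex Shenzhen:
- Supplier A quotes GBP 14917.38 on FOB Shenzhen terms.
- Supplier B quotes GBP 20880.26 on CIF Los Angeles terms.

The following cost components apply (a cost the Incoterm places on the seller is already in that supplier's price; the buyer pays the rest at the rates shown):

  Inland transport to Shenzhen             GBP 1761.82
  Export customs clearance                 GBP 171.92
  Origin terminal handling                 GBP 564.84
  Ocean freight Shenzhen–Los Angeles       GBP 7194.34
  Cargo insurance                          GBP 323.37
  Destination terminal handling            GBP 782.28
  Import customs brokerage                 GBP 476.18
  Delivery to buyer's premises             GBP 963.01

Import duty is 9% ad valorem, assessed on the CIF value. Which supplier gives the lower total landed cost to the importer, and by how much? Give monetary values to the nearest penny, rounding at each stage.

Supplier B is cheaper by GBP 1694.77

Supplier A (FOB):
CIF value = FOB price + freight + insurance = 14917.38 + 7194.34 + 323.37 = 22435.09
Import duty = 22435.09 × 9% = 2019.16
Buyer bears (A): 7194.34 + 323.37 + 782.28 + 476.18 + 963.01 = 9739.18
Landed cost (A) = invoice 14917.38 + 9739.18 + duty 2019.16 = 26675.72
Supplier B (CIF):
The CIF price already equals the CIF value: 20880.26
Import duty = 20880.26 × 9% = 1879.22
Buyer bears (B): 782.28 + 476.18 + 963.01 = 2221.47
Landed cost (B) = invoice 20880.26 + 2221.47 + duty 1879.22 = 24980.95
Difference = |26675.72 − 24980.95| = 1694.77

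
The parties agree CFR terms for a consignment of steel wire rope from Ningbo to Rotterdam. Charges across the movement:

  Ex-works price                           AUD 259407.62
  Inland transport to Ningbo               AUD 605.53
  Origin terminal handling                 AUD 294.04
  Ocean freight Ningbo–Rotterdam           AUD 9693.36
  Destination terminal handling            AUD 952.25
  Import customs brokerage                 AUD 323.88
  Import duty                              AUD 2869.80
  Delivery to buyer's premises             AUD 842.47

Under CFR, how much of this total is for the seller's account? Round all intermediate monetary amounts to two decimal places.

CFR: the seller pays costs through ocean freight to the destination port, but not insurance.
Seller's account: goods 259407.62 + inland to port 605.53 + origin terminal 294.04 + freight 9693.36 = 270000.55
Buyer's account: destination terminal 952.25 + brokerage 323.88 + duty 2869.80 + delivery 842.47 = 4988.40

Seller's account: AUD 270000.55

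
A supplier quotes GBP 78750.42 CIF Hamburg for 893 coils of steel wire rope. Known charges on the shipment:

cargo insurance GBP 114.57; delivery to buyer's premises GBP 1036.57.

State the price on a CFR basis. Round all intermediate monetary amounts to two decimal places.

CFR price: GBP 78635.85

Not relevant to the conversion: delivery — on the buyer under both terms; not part of either seller's price.
From CIF to CFR, the seller no longer bears: insurance.
CFR price = 78750.42 − 114.57 = 78635.85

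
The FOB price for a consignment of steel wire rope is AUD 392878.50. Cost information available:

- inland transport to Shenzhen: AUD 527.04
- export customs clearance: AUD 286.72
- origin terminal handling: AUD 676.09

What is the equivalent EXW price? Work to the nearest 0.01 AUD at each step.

EXW price: AUD 391388.65

From FOB to EXW, the seller no longer bears: inland to port, export clearance, origin terminal.
EXW price = 392878.50 − 527.04 − 286.72 − 676.09 = 391388.65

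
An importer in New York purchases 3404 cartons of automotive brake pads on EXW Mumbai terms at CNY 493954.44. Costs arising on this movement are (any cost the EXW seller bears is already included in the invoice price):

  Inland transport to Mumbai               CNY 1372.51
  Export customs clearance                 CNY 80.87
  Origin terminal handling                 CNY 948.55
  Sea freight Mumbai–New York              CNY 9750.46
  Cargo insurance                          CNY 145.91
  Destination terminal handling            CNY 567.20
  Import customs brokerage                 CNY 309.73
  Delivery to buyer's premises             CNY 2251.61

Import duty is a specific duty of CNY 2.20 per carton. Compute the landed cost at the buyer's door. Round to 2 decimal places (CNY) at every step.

Total landed cost: CNY 516870.08

EXW: the seller makes goods available at their premises; the buyer bears all onward costs.
CIF value = EXW price + inland to port + export clearance + origin terminal + freight + insurance = 493954.44 + 1372.51 + 80.87 + 948.55 + 9750.46 + 145.91 = 506252.74
Import duty = 3404 × 2.20 = 7488.80
Buyer bears: inland to port 1372.51 + export clearance 80.87 + origin terminal 948.55 + freight 9750.46 + insurance 145.91 + destination terminal 567.20 + brokerage 309.73 + delivery 2251.61 + duty 7488.80 = 22915.64
Landed cost = invoice 493954.44 + 22915.64 = 516870.08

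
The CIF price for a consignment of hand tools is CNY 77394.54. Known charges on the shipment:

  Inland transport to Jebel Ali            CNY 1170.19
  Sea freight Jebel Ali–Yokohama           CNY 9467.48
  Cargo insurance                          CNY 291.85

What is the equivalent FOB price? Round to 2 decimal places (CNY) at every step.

FOB price: CNY 67635.21

Not relevant to the conversion: inland to port — on the seller under both CIF and FOB; already in the CIF price and stays in the FOB price.
From CIF to FOB, the seller no longer bears: freight, insurance.
FOB price = 77394.54 − 9467.48 − 291.85 = 67635.21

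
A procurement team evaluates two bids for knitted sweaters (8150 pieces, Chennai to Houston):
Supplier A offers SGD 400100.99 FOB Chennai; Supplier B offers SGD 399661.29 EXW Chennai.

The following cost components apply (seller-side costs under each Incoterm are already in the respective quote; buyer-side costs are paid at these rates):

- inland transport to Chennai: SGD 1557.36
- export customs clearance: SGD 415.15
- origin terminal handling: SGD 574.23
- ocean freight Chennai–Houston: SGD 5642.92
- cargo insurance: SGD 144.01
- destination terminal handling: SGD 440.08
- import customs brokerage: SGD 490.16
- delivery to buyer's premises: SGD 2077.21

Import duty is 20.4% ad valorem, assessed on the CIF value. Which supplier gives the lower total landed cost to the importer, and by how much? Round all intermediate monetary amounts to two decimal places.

Supplier A is cheaper by SGD 2536.87

Supplier A (FOB):
CIF value = FOB price + freight + insurance = 400100.99 + 5642.92 + 144.01 = 405887.92
Import duty = 405887.92 × 20.4% = 82801.14
Buyer bears (A): 5642.92 + 144.01 + 440.08 + 490.16 + 2077.21 = 8794.38
Landed cost (A) = invoice 400100.99 + 8794.38 + duty 82801.14 = 491696.51
Supplier B (EXW):
CIF value = EXW price + inland to port + export clearance + origin terminal + freight + insurance = 399661.29 + 1557.36 + 415.15 + 574.23 + 5642.92 + 144.01 = 407994.96
Import duty = 407994.96 × 20.4% = 83230.97
Buyer bears (B): 1557.36 + 415.15 + 574.23 + 5642.92 + 144.01 + 440.08 + 490.16 + 2077.21 = 11341.12
Landed cost (B) = invoice 399661.29 + 11341.12 + duty 83230.97 = 494233.38
Difference = |491696.51 − 494233.38| = 2536.87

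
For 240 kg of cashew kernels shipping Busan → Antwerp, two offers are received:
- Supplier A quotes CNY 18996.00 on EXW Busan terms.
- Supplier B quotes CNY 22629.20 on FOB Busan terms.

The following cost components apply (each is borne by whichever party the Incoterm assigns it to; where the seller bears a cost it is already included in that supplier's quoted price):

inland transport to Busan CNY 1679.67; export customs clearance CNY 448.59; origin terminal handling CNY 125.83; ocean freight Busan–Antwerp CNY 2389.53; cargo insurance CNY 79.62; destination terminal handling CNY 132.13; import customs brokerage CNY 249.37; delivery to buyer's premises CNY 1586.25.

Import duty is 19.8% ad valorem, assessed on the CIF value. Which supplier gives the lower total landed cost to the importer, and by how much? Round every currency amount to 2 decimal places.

Supplier A (EXW):
CIF value = EXW price + inland to port + export clearance + origin terminal + freight + insurance = 18996.00 + 1679.67 + 448.59 + 125.83 + 2389.53 + 79.62 = 23719.24
Import duty = 23719.24 × 19.8% = 4696.41
Buyer bears (A): 1679.67 + 448.59 + 125.83 + 2389.53 + 79.62 + 132.13 + 249.37 + 1586.25 = 6690.99
Landed cost (A) = invoice 18996.00 + 6690.99 + duty 4696.41 = 30383.40
Supplier B (FOB):
CIF value = FOB price + freight + insurance = 22629.20 + 2389.53 + 79.62 = 25098.35
Import duty = 25098.35 × 19.8% = 4969.47
Buyer bears (B): 2389.53 + 79.62 + 132.13 + 249.37 + 1586.25 = 4436.90
Landed cost (B) = invoice 22629.20 + 4436.90 + duty 4969.47 = 32035.57
Difference = |30383.40 − 32035.57| = 1652.17

Supplier A is cheaper by CNY 1652.17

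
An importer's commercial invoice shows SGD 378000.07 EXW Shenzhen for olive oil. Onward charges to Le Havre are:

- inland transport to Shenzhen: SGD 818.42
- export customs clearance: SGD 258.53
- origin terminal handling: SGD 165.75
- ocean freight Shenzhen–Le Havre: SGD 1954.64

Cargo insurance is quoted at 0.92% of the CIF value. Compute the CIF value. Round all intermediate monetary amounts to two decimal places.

Let C be the CIF value. C = EXW price + pre-shipment costs + freight + 0.92% × C
C − 0.92% × C = 378000.07 + 818.42 + 258.53 + 165.75 + 1954.64
0.9908 × C = 381197.41
C = 381197.41 / 0.9908 = 384736.99
Insurance premium = 0.92% × 384736.99 = 3539.58

CIF value: SGD 384736.99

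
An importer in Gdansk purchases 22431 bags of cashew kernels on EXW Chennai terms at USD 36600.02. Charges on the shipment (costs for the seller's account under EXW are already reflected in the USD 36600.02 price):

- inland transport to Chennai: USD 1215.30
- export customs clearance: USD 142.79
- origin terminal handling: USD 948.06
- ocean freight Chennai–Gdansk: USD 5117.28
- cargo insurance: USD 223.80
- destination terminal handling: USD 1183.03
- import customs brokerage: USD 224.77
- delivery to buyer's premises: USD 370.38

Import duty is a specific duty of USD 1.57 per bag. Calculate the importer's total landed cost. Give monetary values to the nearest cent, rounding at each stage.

EXW: the seller makes goods available at their premises; the buyer bears all onward costs.
CIF value = EXW price + inland to port + export clearance + origin terminal + freight + insurance = 36600.02 + 1215.30 + 142.79 + 948.06 + 5117.28 + 223.80 = 44247.25
Import duty = 22431 × 1.57 = 35216.67
Buyer bears: inland to port 1215.30 + export clearance 142.79 + origin terminal 948.06 + freight 5117.28 + insurance 223.80 + destination terminal 1183.03 + brokerage 224.77 + delivery 370.38 + duty 35216.67 = 44642.08
Landed cost = invoice 36600.02 + 44642.08 = 81242.10

Total landed cost: USD 81242.10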